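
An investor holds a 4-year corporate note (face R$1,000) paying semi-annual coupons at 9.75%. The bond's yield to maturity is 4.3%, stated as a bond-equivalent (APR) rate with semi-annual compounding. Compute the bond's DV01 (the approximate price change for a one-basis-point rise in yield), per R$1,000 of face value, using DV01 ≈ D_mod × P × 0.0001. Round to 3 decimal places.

R$0.407

Periodic yield y = 0.0215.
  t   CF        PV=CF/(1+0.0215)^t    t·PV
  1        48.75        47.7239        47.7239
  2        48.75        46.7195        93.4389
  3        48.75        45.7361       137.2084
  4        48.75        44.7735       179.0940
  5        48.75        43.8311       219.1557
  6        48.75        42.9086       257.4516
  7        48.75        42.0055       294.0384
  8     1,048.75       884.6368     7,077.0945
  Σ                  1,198.3351     8,305.2055
P = 1,198.3351; D_Mac = 6.93062 half-year periods = 3.46531 yrs; D_mod = 3.39237 yrs.
DV01 ≈ 3.39237 × 1,198.3351 × 0.0001 = 0.406520.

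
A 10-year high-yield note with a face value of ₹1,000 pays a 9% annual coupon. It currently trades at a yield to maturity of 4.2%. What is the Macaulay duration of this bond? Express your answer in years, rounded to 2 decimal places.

Periodic yield y = 0.042. Discount each cash flow and weight by its year:
  t   CF        PV=CF/(1+0.042)^t    t·PV
  1        90.00        86.3724        86.3724
  2        90.00        82.8909       165.7819
  3        90.00        79.5498       238.6495
  4        90.00        76.3434       305.3737
  5        90.00        73.2662       366.3312
  6        90.00        70.3131       421.8786
  7        90.00        67.4790       472.3528
  8        90.00        64.7591       518.0727
  9        90.00        62.1488       559.3396
  10    1,090.00       722.3527     7,223.5271
  Σ                  1,385.4755    10,357.6795
Price P = Σ PV = 1,385.4755.
Macaulay duration = Σ(t·PV) / P = 10,357.6795 / 1,385.4755 = 7.47590 years.

7.48 years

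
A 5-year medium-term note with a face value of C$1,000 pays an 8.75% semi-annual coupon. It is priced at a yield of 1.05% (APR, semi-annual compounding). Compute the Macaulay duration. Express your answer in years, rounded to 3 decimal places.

4.297 years

Periodic yield y = 0.00525. Discount each cash flow and weight by its period:
  t   CF        PV=CF/(1+0.00525)^t    t·PV
  1        43.75        43.5215        43.5215
  2        43.75        43.2942        86.5884
  3        43.75        43.0681       129.2043
  4        43.75        42.8432       171.3727
  5        43.75        42.6194       213.0972
  6        43.75        42.3968       254.3811
  7        43.75        42.1754       295.2280
  8        43.75        41.9552       335.6413
  9        43.75        41.7360       375.6244
  10    1,043.75       990.5027     9,905.0272
  Σ                  1,374.1127    11,809.6861
Price P = Σ PV = 1,374.1127.
Macaulay duration = Σ(t·PV) / P = 11,809.6861 / 1,374.1127 = 8.59441 half-year periods.
In years: 8.59441 / 2 = 4.29720 years.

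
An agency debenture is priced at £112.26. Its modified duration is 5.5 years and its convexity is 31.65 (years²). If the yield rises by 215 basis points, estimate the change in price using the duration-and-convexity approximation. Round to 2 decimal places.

Duration effect: -D_mod·Δy = -5.5 × (+0.0215) = -0.118250
Convexity effect: ½·C·(Δy)² = 0.5 × 31.65 × (0.0215)² = +0.00731510625
ΔP/P ≈ -0.118250 + 0.00731510625 = -0.11093489375
ΔP ≈ 112.26 × (-0.11093489375) = -12.453551172375.

-£12.45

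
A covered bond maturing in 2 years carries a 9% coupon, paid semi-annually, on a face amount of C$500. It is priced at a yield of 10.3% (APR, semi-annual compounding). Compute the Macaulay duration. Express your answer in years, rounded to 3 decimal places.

1.873 years

Periodic yield y = 0.0515. Discount each cash flow and weight by its period:
  t   CF        PV=CF/(1+0.0515)^t    t·PV
  1        22.50        21.3980        21.3980
  2        22.50        20.3500        40.7000
  3        22.50        19.3533        58.0599
  4       522.50       427.4144     1,709.6577
  Σ                    488.5157     1,829.8156
Price P = Σ PV = 488.5157.
Macaulay duration = Σ(t·PV) / P = 1,829.8156 / 488.5157 = 3.74566 half-year periods.
In years: 3.74566 / 2 = 1.87283 years.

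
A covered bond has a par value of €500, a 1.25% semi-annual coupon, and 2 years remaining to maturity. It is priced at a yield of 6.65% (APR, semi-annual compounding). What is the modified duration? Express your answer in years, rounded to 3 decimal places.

1.917 years

Periodic yield y = 0.03325. First find Macaulay duration:
  t   CF        PV=CF/(1+0.03325)^t    t·PV
  1        3.125         3.0244         3.0244
  2        3.125         2.9271         5.8542
  3        3.125         2.8329         8.4987
  4      503.125       441.4223     1,765.6891
  Σ                    450.2067     1,783.0665
P = 450.2067; Macaulay duration = 1,783.0665 / 450.2067 = 3.96055 half-year periods = 1.98028 years.
Modified duration = D_Mac / (1 + y) = 1.98028 / 1.03325 = 1.91655 years.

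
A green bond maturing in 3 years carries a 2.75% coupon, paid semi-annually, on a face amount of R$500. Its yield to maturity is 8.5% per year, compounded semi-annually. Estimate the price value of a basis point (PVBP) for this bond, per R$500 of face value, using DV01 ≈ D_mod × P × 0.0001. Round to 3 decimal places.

Periodic yield y = 0.0425.
  t   CF        PV=CF/(1+0.0425)^t    t·PV
  1        6.875         6.5947         6.5947
  2        6.875         6.3259        12.6517
  3        6.875         6.0680        18.2040
  4        6.875         5.8206        23.2824
  5        6.875         5.5833        27.9166
  6      506.875       394.8612     2,369.1674
  Σ                    425.2537     2,457.8168
P = 425.2537; D_Mac = 5.77965 half-year periods = 2.88982 yrs; D_mod = 2.77201 yrs.
DV01 ≈ 2.77201 × 425.2537 × 0.0001 = 0.117881.

R$0.118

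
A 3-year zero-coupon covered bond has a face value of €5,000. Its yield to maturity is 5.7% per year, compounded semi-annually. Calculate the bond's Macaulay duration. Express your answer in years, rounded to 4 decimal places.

3.0000 years

A zero-coupon bond has a single cash flow at maturity, so its Macaulay duration equals its maturity: 3 years.
(Equivalently: 6 semi-annual periods ÷ 2 = 3 years.)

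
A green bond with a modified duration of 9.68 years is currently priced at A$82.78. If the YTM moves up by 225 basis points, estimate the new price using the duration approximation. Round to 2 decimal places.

A$64.75

Duration approximation: ΔP/P ≈ -D_mod · Δy = -9.68 × (+0.0225) = -0.217800.
New price ≈ 82.78 × (1 - 0.217800) = 64.750516.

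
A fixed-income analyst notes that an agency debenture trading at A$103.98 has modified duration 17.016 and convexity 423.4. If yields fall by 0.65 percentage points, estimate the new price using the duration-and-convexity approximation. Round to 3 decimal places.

A$116.411

Duration effect: -D_mod·Δy = -17.016 × (-0.0065) = +0.110604
Convexity effect: ½·C·(Δy)² = 0.5 × 423.4 × (-0.0065)² = +0.008944325
ΔP/P ≈ +0.110604 + 0.008944325 = +0.119548325
New price ≈ 103.98 × (1 + 0.119548325) = 116.4106348335.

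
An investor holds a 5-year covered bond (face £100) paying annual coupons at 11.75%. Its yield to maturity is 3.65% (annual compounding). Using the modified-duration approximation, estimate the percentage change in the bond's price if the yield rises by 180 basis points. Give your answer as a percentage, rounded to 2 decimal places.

-7.29%

Periodic yield y = 0.0365. Modified duration first:
  t   CF        PV=CF/(1+0.0365)^t    t·PV
  1        11.75        11.3362        11.3362
  2        11.75        10.9370        21.8741
  3        11.75        10.5519        31.6556
  4        11.75        10.1803        40.7212
  5       111.75        93.4116       467.0582
  Σ                    136.4171       572.6453
P = 136.4171; D_Mac = 4.19775 yrs; D_mod = 4.19775/(1+0.0365) = 4.04993 yrs.
ΔP/P ≈ -D_mod · Δy = -4.04993 × (+0.018) = -0.072899 = -7.2899%.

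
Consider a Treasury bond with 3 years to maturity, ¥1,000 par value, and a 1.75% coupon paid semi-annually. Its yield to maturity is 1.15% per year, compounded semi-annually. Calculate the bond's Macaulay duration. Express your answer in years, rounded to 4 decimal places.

Periodic yield y = 0.00575. Discount each cash flow and weight by its period:
  t   CF        PV=CF/(1+0.00575)^t    t·PV
  1         8.75         8.7000         8.7000
  2         8.75         8.6502        17.3005
  3         8.75         8.6008        25.8023
  4         8.75         8.5516        34.2064
  5         8.75         8.5027        42.5136
  6     1,008.75       974.6379     5,847.8275
  Σ                  1,017.6432     5,976.3503
Price P = Σ PV = 1,017.6432.
Macaulay duration = Σ(t·PV) / P = 5,976.3503 / 1,017.6432 = 5.87274 half-year periods.
In years: 5.87274 / 2 = 2.93637 years.

2.9364 years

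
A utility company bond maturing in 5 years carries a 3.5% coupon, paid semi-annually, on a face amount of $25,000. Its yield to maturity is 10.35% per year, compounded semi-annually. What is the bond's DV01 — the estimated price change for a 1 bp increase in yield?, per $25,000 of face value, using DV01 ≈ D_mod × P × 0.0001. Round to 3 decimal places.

Periodic yield y = 0.05175.
  t   CF        PV=CF/(1+0.05175)^t    t·PV
  1       437.50       415.9734       415.9734
  2       437.50       395.5059       791.0119
  3       437.50       376.0456     1,128.1368
  4       437.50       357.5427     1,430.1710
  5       437.50       339.9503     1,699.7516
  6       437.50       323.2235     1,939.3410
  7       437.50       307.3197     2,151.2380
  8       437.50       292.1984     2,337.5875
  9       437.50       277.8212     2,500.3907
  10   25,437.50    15,358.5148   153,585.1477
  Σ                 18,444.0956   167,978.7495
P = 18,444.0956; D_Mac = 9.10745 half-year periods = 4.55373 yrs; D_mod = 4.32967 yrs.
DV01 ≈ 4.32967 × 18,444.0956 × 0.0001 = 7.985679.

$7.986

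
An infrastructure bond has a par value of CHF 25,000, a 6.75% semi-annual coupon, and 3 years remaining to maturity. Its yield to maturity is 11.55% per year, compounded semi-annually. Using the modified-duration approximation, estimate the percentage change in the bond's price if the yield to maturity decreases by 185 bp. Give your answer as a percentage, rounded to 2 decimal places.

+4.81%

Periodic yield y = 0.05775. Modified duration first:
  t   CF        PV=CF/(1+0.05775)^t    t·PV
  1       843.75       797.6838       797.6838
  2       843.75       754.1326     1,508.2652
  3       843.75       712.9592     2,138.8776
  4       843.75       674.0338     2,696.1350
  5       843.75       637.2335     3,186.1676
  6    25,843.75    18,452.5898   110,715.5387
  Σ                 22,028.6327   121,042.6680
P = 22,028.6327; D_Mac = 5.49479 half-year periods = 2.74739 yrs; D_mod = 2.74739/(1+0.05775) = 2.59739 yrs.
ΔP/P ≈ -D_mod · Δy = -2.59739 × (-0.0185) = +0.048052 = +4.8052%.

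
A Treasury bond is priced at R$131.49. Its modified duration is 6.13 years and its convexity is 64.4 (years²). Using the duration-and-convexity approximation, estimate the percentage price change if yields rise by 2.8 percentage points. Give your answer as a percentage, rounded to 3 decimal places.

-14.640%

Duration effect: -D_mod·Δy = -6.13 × (+0.028) = -0.171640
Convexity effect: ½·C·(Δy)² = 0.5 × 64.4 × (0.028)² = +0.0252448
ΔP/P ≈ -0.171640 + 0.0252448 = -0.1463952
= -14.63952%.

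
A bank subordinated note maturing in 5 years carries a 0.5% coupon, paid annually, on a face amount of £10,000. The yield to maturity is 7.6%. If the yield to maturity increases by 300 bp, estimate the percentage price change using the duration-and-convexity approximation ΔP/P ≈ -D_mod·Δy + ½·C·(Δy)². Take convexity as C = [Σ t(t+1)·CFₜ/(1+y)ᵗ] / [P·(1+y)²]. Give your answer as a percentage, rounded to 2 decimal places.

-12.62%

With y = 0.076:
  t   CF        PV=CF/(1+0.076)^t    t·PV        t(t+1)·PV
  1        50.00        46.4684        46.4684          92.9368
  2        50.00        43.1862        86.3725         259.1175
  3        50.00        40.1359       120.4078         481.6310
  4        50.00        37.3010       149.2042         746.0208
  5    10,050.00     6,967.9449    34,839.7243     209,038.3457
  Σ                  7,135.0365    35,242.1771     210,618.0518
P = 7,135.0365; D_Mac = 4.93931 yrs; D_mod = 4.59044 yrs; C = 25.49616.
Duration effect: -4.59044 × (+0.03) = -0.137713
Convexity effect: 0.5 × 25.49616 × (0.03)² = +0.0114733
ΔP/P ≈ -0.137713 + 0.0114733 = -0.126240 = -12.6240%.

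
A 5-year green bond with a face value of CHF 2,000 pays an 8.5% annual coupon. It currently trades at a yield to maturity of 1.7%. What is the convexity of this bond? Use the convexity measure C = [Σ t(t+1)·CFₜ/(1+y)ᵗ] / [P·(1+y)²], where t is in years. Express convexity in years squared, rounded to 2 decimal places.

24.21

With y = 0.017:
  t   CF        PV=CF/(1+0.017)^t    t·PV        t(t+1)·PV
  1       170.00       167.1583       167.1583         334.3166
  2       170.00       164.3641       328.7282         986.1847
  3       170.00       161.6166       484.8499       1,939.3996
  4       170.00       158.9151       635.6603       3,178.3016
  5     2,170.00     1,994.5961     9,972.9806      59,837.8835
  Σ                  2,646.6503    11,589.3774      66,276.0861
P = 2,646.6503.
Convexity = Σ t(t+1)·PV / [P·(1+y)²] = 66,276.0861 / (2,646.6503 × 1.034289) = 24.21132.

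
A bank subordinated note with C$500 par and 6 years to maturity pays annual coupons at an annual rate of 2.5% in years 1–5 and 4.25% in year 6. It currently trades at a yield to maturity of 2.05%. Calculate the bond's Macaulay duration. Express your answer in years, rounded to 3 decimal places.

5.656 years

Periodic yield y = 0.0205. Discount each cash flow and weight by its year:
  t   CF        PV=CF/(1+0.0205)^t    t·PV
  1        12.50        12.2489        12.2489
  2        12.50        12.0028        24.0057
  3        12.50        11.7617        35.2852
  4        12.50        11.5255        46.1018
  5        12.50        11.2939        56.4696
  6       521.25       461.4961     2,768.9765
  Σ                    520.3289     2,943.0877
Price P = Σ PV = 520.3289.
Macaulay duration = Σ(t·PV) / P = 2,943.0877 / 520.3289 = 5.65621 years.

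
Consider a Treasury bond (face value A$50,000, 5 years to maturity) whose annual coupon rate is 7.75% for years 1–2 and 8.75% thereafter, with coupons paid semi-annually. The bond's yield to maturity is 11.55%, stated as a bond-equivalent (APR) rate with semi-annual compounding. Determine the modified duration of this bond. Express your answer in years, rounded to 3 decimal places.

Periodic yield y = 0.05775. First find Macaulay duration:
  t   CF        PV=CF/(1+0.05775)^t    t·PV
  1     1,937.50     1,831.7183     1,831.7183
  2     1,937.50     1,731.7119     3,463.4238
  3     1,937.50     1,637.1656     4,911.4968
  4     1,937.50     1,547.7812     6,191.1249
  5     2,187.50     1,652.0869     8,260.4346
  6     2,187.50     1,561.8879     9,371.3273
  7     2,187.50     1,476.6135    10,336.2942
  8     2,187.50     1,395.9948    11,167.9581
  9     2,187.50     1,319.7776    11,877.9985
  10   52,187.50    29,767.0744   297,670.7439
  Σ                 43,921.8120   365,082.5204
P = 43,921.8120; Macaulay duration = 365,082.5204 / 43,921.8120 = 8.31210 half-year periods = 4.15605 years.
Modified duration = D_Mac / (1 + y) = 4.15605 / 1.05775 = 3.92914 years.

3.929 years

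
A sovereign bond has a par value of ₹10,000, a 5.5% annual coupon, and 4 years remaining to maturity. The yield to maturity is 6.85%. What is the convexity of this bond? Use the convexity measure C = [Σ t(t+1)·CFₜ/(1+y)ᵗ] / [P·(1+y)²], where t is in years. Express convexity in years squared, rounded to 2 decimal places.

15.72

With y = 0.0685:
  t   CF        PV=CF/(1+0.0685)^t    t·PV        t(t+1)·PV
  1       550.00       514.7403       514.7403       1,029.4806
  2       550.00       481.7410       963.4821       2,890.4462
  3       550.00       450.8573     1,352.5719       5,410.2877
  4    10,550.00     8,093.8351    32,375.3405     161,876.7026
  Σ                  9,541.1738    35,206.1348     171,206.9170
P = 9,541.1738.
Convexity = Σ t(t+1)·PV / [P·(1+y)²] = 171,206.9170 / (9,541.1738 × 1.141692) = 15.71703.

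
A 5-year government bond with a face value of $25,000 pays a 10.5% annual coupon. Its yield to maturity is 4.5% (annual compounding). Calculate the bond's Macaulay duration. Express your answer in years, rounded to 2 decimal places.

4.24 years

Periodic yield y = 0.045. Discount each cash flow and weight by its year:
  t   CF        PV=CF/(1+0.045)^t    t·PV
  1     2,625.00     2,511.9617     2,511.9617
  2     2,625.00     2,403.7911     4,807.5822
  3     2,625.00     2,300.2786     6,900.8358
  4     2,625.00     2,201.2235     8,804.8941
  5    27,625.00    22,167.7102   110,838.5508
  Σ                 31,584.9651   133,863.8246
Price P = Σ PV = 31,584.9651.
Macaulay duration = Σ(t·PV) / P = 133,863.8246 / 31,584.9651 = 4.23821 years.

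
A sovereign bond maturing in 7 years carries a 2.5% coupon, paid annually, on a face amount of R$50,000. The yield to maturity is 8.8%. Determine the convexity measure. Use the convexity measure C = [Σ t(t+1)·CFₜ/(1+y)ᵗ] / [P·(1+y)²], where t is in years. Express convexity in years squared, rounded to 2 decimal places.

41.81

With y = 0.088:
  t   CF        PV=CF/(1+0.088)^t    t·PV        t(t+1)·PV
  1     1,250.00     1,148.8971     1,148.8971       2,297.7941
  2     1,250.00     1,055.9716     2,111.9431       6,335.8294
  3     1,250.00       970.5621     2,911.6863      11,646.7452
  4     1,250.00       892.0608     3,568.2430      17,841.2150
  5     1,250.00       819.9088     4,099.5439      24,597.2633
  6     1,250.00       753.5926     4,521.5558      31,650.8903
  7    51,250.00    28,398.2516   198,787.7610   1,590,302.0882
  Σ                 34,039.2444   217,149.6301   1,684,671.8255
P = 34,039.2444.
Convexity = Σ t(t+1)·PV / [P·(1+y)²] = 1,684,671.8255 / (34,039.2444 × 1.183744) = 41.80975.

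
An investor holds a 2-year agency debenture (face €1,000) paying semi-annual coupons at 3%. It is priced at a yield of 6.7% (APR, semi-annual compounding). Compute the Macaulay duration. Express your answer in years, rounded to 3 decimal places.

1.954 years

Periodic yield y = 0.0335. Discount each cash flow and weight by its period:
  t   CF        PV=CF/(1+0.0335)^t    t·PV
  1        15.00        14.5138        14.5138
  2        15.00        14.0433        28.0867
  3        15.00        13.5881        40.7644
  4     1,015.00       889.6601     3,558.6404
  Σ                    931.8054     3,642.0053
Price P = Σ PV = 931.8054.
Macaulay duration = Σ(t·PV) / P = 3,642.0053 / 931.8054 = 3.90855 half-year periods.
In years: 3.90855 / 2 = 1.95427 years.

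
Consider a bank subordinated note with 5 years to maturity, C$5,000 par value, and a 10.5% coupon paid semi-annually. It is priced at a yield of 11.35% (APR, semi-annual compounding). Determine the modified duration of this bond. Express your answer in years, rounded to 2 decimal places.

3.78 years

Periodic yield y = 0.05675. First find Macaulay duration:
  t   CF        PV=CF/(1+0.05675)^t    t·PV
  1       262.50       248.4031       248.4031
  2       262.50       235.0633       470.1266
  3       262.50       222.4398       667.3195
  4       262.50       210.4943       841.9771
  5       262.50       199.1902       995.9511
  6       262.50       188.4932     1,130.9594
  7       262.50       178.3707     1,248.5949
  8       262.50       168.7918     1,350.3341
  9       262.50       159.7272     1,437.5452
  10    5,262.50     3,030.1878    30,301.8779
  Σ                  4,841.1615    38,693.0889
P = 4,841.1615; Macaulay duration = 38,693.0889 / 4,841.1615 = 7.99252 half-year periods = 3.99626 years.
Modified duration = D_Mac / (1 + y) = 3.99626 / 1.05675 = 3.78165 years.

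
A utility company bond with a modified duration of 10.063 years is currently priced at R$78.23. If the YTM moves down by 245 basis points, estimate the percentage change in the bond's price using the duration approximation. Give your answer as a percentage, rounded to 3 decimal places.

+24.654%

Duration approximation: ΔP/P ≈ -D_mod · Δy = -10.063 × (-0.0245) = +0.2465435.
As a percentage: +24.65435%.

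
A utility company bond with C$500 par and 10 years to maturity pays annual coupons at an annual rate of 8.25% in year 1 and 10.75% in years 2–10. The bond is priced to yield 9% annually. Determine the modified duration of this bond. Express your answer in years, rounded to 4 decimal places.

Periodic yield y = 0.09. First find Macaulay duration:
  t   CF        PV=CF/(1+0.09)^t    t·PV
  1        41.25        37.8440        37.8440
  2        53.75        45.2403        90.4806
  3        53.75        41.5049       124.5146
  4        53.75        38.0779       152.3114
  5        53.75        34.9338       174.6691
  6        53.75        32.0494       192.2962
  7        53.75        29.4031       205.8216
  8        53.75        26.9753       215.8025
  9        53.75        24.7480       222.7319
  10      553.75       233.9100     2,339.0998
  Σ                    544.6866     3,755.5718
P = 544.6866; Macaulay duration = 3,755.5718 / 544.6866 = 6.89492 years.
Modified duration = D_Mac / (1 + y) = 6.89492 / 1.09 = 6.32562 years.

6.3256 years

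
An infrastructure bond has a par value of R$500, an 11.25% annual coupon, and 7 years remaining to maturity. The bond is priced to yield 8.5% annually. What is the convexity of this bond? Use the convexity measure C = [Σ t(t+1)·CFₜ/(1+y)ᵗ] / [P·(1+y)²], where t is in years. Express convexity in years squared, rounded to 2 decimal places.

With y = 0.085:
  t   CF        PV=CF/(1+0.085)^t    t·PV        t(t+1)·PV
  1        56.25        51.8433        51.8433         103.6866
  2        56.25        47.7819        95.5637         286.6912
  3        56.25        44.0386       132.1157         528.4630
  4        56.25        40.5886       162.3542         811.7711
  5        56.25        37.4088       187.0440       1,122.2642
  6        56.25        34.4782       206.8690       1,448.0828
  7       556.25       314.2403     2,199.6820      17,597.4558
  Σ                    570.3796     3,035.4720      21,898.4146
P = 570.3796.
Convexity = Σ t(t+1)·PV / [P·(1+y)²] = 21,898.4146 / (570.3796 × 1.177225) = 32.61289.

32.61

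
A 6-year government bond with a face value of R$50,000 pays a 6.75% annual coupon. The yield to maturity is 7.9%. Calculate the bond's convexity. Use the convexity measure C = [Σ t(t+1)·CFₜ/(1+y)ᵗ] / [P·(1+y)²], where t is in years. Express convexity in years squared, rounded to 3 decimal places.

28.952

With y = 0.079:
  t   CF        PV=CF/(1+0.079)^t    t·PV        t(t+1)·PV
  1     3,375.00     3,127.8962     3,127.8962       6,255.7924
  2     3,375.00     2,898.8843     5,797.7687      17,393.3060
  3     3,375.00     2,686.6398     8,059.9194      32,239.6775
  4     3,375.00     2,489.9349     9,959.7397      49,798.6987
  5     3,375.00     2,307.6320    11,538.1600      69,228.9602
  6    53,375.00    33,822.7737   202,936.6422   1,420,556.4957
  Σ                 47,333.7610   241,420.1263   1,595,472.9305
P = 47,333.7610.
Convexity = Σ t(t+1)·PV / [P·(1+y)²] = 1,595,472.9305 / (47,333.7610 × 1.164241) = 28.95180.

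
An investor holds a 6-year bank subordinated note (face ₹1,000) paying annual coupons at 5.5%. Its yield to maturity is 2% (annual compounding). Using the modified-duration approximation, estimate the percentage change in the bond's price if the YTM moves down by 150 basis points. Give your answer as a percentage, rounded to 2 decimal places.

+7.85%

Periodic yield y = 0.02. Modified duration first:
  t   CF        PV=CF/(1+0.02)^t    t·PV
  1        55.00        53.9216        53.9216
  2        55.00        52.8643       105.7286
  3        55.00        51.8277       155.4832
  4        55.00        50.8115       203.2460
  5        55.00        49.8152       249.0760
  6     1,055.00       936.8098     5,620.8588
  Σ                  1,196.0501     6,388.3141
P = 1,196.0501; D_Mac = 5.34118 yrs; D_mod = 5.34118/(1+0.02) = 5.23645 yrs.
ΔP/P ≈ -D_mod · Δy = -5.23645 × (-0.015) = +0.078547 = +7.8547%.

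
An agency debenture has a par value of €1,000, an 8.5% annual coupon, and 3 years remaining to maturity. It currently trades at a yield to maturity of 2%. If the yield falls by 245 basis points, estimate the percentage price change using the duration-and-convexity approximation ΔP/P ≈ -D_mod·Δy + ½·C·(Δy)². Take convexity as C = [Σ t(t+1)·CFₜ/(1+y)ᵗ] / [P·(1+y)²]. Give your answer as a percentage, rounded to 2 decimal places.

With y = 0.02:
  t   CF        PV=CF/(1+0.02)^t    t·PV        t(t+1)·PV
  1        85.00        83.3333        83.3333         166.6667
  2        85.00        81.6993       163.3987         490.1961
  3     1,085.00     1,022.4197     3,067.2592      12,269.0368
  Σ                  1,187.4524     3,313.9912      12,925.8995
P = 1,187.4524; D_Mac = 2.79084 yrs; D_mod = 2.73612 yrs; C = 10.46271.
Duration effect: -2.73612 × (-0.0245) = +0.067035
Convexity effect: 0.5 × 10.46271 × (-0.0245)² = +0.0031401
ΔP/P ≈ +0.067035 + 0.0031401 = +0.070175 = +7.0175%.

+7.02%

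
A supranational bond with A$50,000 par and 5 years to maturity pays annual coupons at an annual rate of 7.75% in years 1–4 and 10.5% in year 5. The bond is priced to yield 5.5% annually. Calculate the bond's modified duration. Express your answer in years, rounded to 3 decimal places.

Periodic yield y = 0.055. First find Macaulay duration:
  t   CF        PV=CF/(1+0.055)^t    t·PV
  1     3,875.00     3,672.9858     3,672.9858
  2     3,875.00     3,481.5031     6,963.0062
  3     3,875.00     3,300.0029     9,900.0088
  4     3,875.00     3,127.9649    12,511.8595
  5    55,250.00    42,273.6730   211,368.3652
  Σ                 55,856.1298   244,416.2256
P = 55,856.1298; Macaulay duration = 244,416.2256 / 55,856.1298 = 4.37582 years.
Modified duration = D_Mac / (1 + y) = 4.37582 / 1.055 = 4.14769 years.

4.148 years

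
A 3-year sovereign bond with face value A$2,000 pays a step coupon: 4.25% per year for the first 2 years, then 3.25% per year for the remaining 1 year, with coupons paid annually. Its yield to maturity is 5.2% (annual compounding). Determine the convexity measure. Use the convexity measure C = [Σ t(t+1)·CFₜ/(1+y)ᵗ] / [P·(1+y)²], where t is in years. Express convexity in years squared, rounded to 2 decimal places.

With y = 0.052:
  t   CF        PV=CF/(1+0.052)^t    t·PV        t(t+1)·PV
  1        85.00        80.7985        80.7985         161.5970
  2        85.00        76.8046       153.6093         460.8278
  3     2,065.00     1,773.6701     5,321.0102      21,284.0408
  Σ                  1,931.2732     5,555.4180      21,906.4656
P = 1,931.2732.
Convexity = Σ t(t+1)·PV / [P·(1+y)²] = 21,906.4656 / (1,931.2732 × 1.106704) = 10.24937.

10.25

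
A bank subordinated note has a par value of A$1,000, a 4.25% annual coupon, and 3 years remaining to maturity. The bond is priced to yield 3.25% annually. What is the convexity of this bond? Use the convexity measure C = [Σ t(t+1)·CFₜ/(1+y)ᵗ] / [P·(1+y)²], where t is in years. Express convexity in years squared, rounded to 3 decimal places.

10.663

With y = 0.0325:
  t   CF        PV=CF/(1+0.0325)^t    t·PV        t(t+1)·PV
  1        42.50        41.1622        41.1622          82.3245
  2        42.50        39.8666        79.7331         239.1994
  3     1,042.50       947.1219     2,841.3657      11,365.4629
  Σ                  1,028.1507     2,962.2611      11,686.9867
P = 1,028.1507.
Convexity = Σ t(t+1)·PV / [P·(1+y)²] = 11,686.9867 / (1,028.1507 × 1.066056) = 10.66266.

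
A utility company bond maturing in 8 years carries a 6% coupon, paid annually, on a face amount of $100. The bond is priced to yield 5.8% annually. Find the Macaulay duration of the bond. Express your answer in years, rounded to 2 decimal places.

6.59 years

Periodic yield y = 0.058. Discount each cash flow and weight by its year:
  t   CF        PV=CF/(1+0.058)^t    t·PV
  1         6.00         5.6711         5.6711
  2         6.00         5.3602        10.7204
  3         6.00         5.0663        15.1990
  4         6.00         4.7886        19.1544
  5         6.00         4.5261        22.6304
  6         6.00         4.2780        25.6678
  7         6.00         4.0434        28.3041
  8       106.00        67.5181       540.1452
  Σ                    101.2518       667.4924
Price P = Σ PV = 101.2518.
Macaulay duration = Σ(t·PV) / P = 667.4924 / 101.2518 = 6.59240 years.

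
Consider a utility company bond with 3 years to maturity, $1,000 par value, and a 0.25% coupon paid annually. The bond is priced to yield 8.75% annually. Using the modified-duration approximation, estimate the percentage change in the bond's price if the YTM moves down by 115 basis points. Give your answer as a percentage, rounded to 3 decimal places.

Periodic yield y = 0.0875. Modified duration first:
  t   CF        PV=CF/(1+0.0875)^t    t·PV
  1         2.50         2.2989         2.2989
  2         2.50         2.1139         4.2278
  3     1,002.50       779.4649     2,338.3948
  Σ                    783.8777     2,344.9214
P = 783.8777; D_Mac = 2.99144 yrs; D_mod = 2.99144/(1+0.0875) = 2.75075 yrs.
ΔP/P ≈ -D_mod · Δy = -2.75075 × (-0.0115) = +0.031634 = +3.1634%.

+3.163%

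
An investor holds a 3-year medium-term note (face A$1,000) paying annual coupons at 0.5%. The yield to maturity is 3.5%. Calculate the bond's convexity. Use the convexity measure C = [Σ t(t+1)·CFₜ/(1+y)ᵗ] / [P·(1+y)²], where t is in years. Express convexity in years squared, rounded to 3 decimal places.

11.124

With y = 0.035:
  t   CF        PV=CF/(1+0.035)^t    t·PV        t(t+1)·PV
  1         5.00         4.8309         4.8309           9.6618
  2         5.00         4.6676         9.3351          28.0053
  3     1,005.00       906.4524     2,719.3573      10,877.4290
  Σ                    915.9509     2,733.5233      10,915.0962
P = 915.9509.
Convexity = Σ t(t+1)·PV / [P·(1+y)²] = 10,915.0962 / (915.9509 × 1.071225) = 11.12435.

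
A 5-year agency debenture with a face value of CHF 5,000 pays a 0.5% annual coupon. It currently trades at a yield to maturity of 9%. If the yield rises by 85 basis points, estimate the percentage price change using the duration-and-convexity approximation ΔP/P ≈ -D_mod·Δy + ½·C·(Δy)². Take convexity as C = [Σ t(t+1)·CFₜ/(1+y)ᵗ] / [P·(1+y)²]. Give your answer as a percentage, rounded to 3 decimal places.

With y = 0.09:
  t   CF        PV=CF/(1+0.09)^t    t·PV        t(t+1)·PV
  1        25.00        22.9358        22.9358          45.8716
  2        25.00        21.0420        42.0840         126.2520
  3        25.00        19.3046        57.9138         231.6550
  4        25.00        17.7106        70.8425         354.2126
  5     5,025.00     3,265.9052    16,329.5261      97,977.1565
  Σ                  3,346.8982    16,523.3021      98,735.1477
P = 3,346.8982; D_Mac = 4.93690 yrs; D_mod = 4.52927 yrs; C = 24.82997.
Duration effect: -4.52927 × (+0.0085) = -0.038499
Convexity effect: 0.5 × 24.82997 × (0.0085)² = +0.0008970
ΔP/P ≈ -0.038499 + 0.0008970 = -0.037602 = -3.7602%.

-3.760%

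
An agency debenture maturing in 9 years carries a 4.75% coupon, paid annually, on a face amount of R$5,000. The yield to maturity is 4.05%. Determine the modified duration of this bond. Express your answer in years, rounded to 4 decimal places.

7.2769 years

Periodic yield y = 0.0405. First find Macaulay duration:
  t   CF        PV=CF/(1+0.0405)^t    t·PV
  1       237.50       228.2556       228.2556
  2       237.50       219.3711       438.7422
  3       237.50       210.8324       632.4972
  4       237.50       202.6260       810.5042
  5       237.50       194.7391       973.6956
  6       237.50       187.1592     1,122.9550
  7       237.50       179.8743     1,259.1198
  8       237.50       172.8729     1,382.9833
  9     5,237.50     3,663.9140    32,975.2263
  Σ                  5,259.6447    39,823.9792
P = 5,259.6447; Macaulay duration = 39,823.9792 / 5,259.6447 = 7.57161 years.
Modified duration = D_Mac / (1 + y) = 7.57161 / 1.0405 = 7.27690 years.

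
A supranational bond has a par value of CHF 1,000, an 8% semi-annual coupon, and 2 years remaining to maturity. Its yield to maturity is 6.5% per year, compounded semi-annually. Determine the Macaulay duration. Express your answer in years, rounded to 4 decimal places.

1.8893 years

Periodic yield y = 0.0325. Discount each cash flow and weight by its period:
  t   CF        PV=CF/(1+0.0325)^t    t·PV
  1        40.00        38.7409        38.7409
  2        40.00        37.5215        75.0429
  3        40.00        36.3404       109.0212
  4     1,040.00       915.1096     3,660.4383
  Σ                  1,027.7124     3,883.2434
Price P = Σ PV = 1,027.7124.
Macaulay duration = Σ(t·PV) / P = 3,883.2434 / 1,027.7124 = 3.77853 half-year periods.
In years: 3.77853 / 2 = 1.88927 years.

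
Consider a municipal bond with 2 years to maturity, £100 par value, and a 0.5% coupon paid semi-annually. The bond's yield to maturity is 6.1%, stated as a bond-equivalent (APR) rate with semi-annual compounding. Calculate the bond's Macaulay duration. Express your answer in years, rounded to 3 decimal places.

1.992 years

Periodic yield y = 0.0305. Discount each cash flow and weight by its period:
  t   CF        PV=CF/(1+0.0305)^t    t·PV
  1         0.25         0.2426         0.2426
  2         0.25         0.2354         0.4708
  3         0.25         0.2285         0.6854
  4       100.25        88.8981       355.5923
  Σ                     89.6046       356.9911
Price P = Σ PV = 89.6046.
Macaulay duration = Σ(t·PV) / P = 356.9911 / 89.6046 = 3.98407 half-year periods.
In years: 3.98407 / 2 = 1.99204 years.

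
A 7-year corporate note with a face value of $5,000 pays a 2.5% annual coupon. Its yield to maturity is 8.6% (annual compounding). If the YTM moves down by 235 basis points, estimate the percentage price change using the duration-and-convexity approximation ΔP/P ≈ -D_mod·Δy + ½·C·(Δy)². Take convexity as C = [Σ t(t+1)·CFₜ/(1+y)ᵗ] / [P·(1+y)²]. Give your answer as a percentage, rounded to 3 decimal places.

With y = 0.086:
  t   CF        PV=CF/(1+0.086)^t    t·PV        t(t+1)·PV
  1       125.00       115.1013       115.1013         230.2026
  2       125.00       105.9865       211.9729         635.9187
  3       125.00        97.5934       292.7803       1,171.1210
  4       125.00        89.8650       359.4601       1,797.3006
  5       125.00        82.7486       413.7432       2,482.4593
  6       125.00        76.1958       457.1748       3,200.2238
  7     5,125.00     2,876.6372    20,136.4604     161,091.6834
  Σ                  3,444.1278    21,986.6930     170,608.9095
P = 3,444.1278; D_Mac = 6.38382 yrs; D_mod = 5.87829 yrs; C = 42.00131.
Duration effect: -5.87829 × (-0.0235) = +0.138140
Convexity effect: 0.5 × 42.00131 × (-0.0235)² = +0.0115976
ΔP/P ≈ +0.138140 + 0.0115976 = +0.149737 = +14.9737%.

+14.974%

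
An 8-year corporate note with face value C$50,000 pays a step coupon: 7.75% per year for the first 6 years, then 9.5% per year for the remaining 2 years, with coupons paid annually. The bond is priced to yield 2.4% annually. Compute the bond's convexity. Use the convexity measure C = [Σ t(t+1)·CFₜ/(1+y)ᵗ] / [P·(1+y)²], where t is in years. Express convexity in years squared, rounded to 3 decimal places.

52.237

With y = 0.024:
  t   CF        PV=CF/(1+0.024)^t    t·PV        t(t+1)·PV
  1     3,875.00     3,784.1797     3,784.1797       7,568.3594
  2     3,875.00     3,695.4880     7,390.9760      22,172.9279
  3     3,875.00     3,608.8750    10,826.6249      43,306.4997
  4     3,875.00     3,524.2920    14,097.1679      70,485.8394
  5     3,875.00     3,441.6914    17,208.4569     103,250.7413
  6     3,875.00     3,361.0267    20,166.1604     141,163.1229
  7     4,750.00     4,023.4065    28,163.8455     225,310.7640
  8    54,750.00    45,288.1385   362,305.1083   3,260,745.9747
  Σ                 70,727.0978   463,942.5195   3,874,004.2291
P = 70,727.0978.
Convexity = Σ t(t+1)·PV / [P·(1+y)²] = 3,874,004.2291 / (70,727.0978 × 1.048576) = 52.23653.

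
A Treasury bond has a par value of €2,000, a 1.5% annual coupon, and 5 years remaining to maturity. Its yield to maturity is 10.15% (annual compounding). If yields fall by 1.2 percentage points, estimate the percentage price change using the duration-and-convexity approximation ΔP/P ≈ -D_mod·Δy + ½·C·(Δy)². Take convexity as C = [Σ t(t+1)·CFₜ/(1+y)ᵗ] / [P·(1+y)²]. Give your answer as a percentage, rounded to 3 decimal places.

+5.416%

With y = 0.1015:
  t   CF        PV=CF/(1+0.1015)^t    t·PV        t(t+1)·PV
  1        30.00        27.2356        27.2356          54.4712
  2        30.00        24.7259        49.4518         148.3554
  3        30.00        22.4475        67.3425         269.3699
  4        30.00        20.3790        81.5161         407.5804
  5     2,030.00     1,251.9112     6,259.5561      37,557.3365
  Σ                  1,346.6992     6,485.1020      38,437.1133
P = 1,346.6992; D_Mac = 4.81555 yrs; D_mod = 4.37181 yrs; C = 23.52400.
Duration effect: -4.37181 × (-0.012) = +0.052462
Convexity effect: 0.5 × 23.52400 × (-0.012)² = +0.0016937
ΔP/P ≈ +0.052462 + 0.0016937 = +0.054155 = +5.4155%.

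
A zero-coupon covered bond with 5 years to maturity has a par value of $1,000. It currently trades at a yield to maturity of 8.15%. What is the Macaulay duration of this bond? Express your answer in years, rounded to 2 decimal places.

A zero-coupon bond has a single cash flow at maturity, so its Macaulay duration equals its maturity: 5 years.

5.00 years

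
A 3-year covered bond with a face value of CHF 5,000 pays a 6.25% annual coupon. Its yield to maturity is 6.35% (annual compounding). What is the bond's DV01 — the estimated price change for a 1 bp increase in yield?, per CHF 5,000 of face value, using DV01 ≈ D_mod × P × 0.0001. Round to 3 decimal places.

CHF 1.325

Periodic yield y = 0.0635.
  t   CF        PV=CF/(1+0.0635)^t    t·PV
  1       312.50       293.8411       293.8411
  2       312.50       276.2963       552.5926
  3     5,312.50     4,416.5836    13,249.7509
  Σ                  4,986.7210    14,096.1846
P = 4,986.7210; D_Mac = 2.82674 yrs; D_mod = 2.65796 yrs.
DV01 ≈ 2.65796 × 4,986.7210 × 0.0001 = 1.325452.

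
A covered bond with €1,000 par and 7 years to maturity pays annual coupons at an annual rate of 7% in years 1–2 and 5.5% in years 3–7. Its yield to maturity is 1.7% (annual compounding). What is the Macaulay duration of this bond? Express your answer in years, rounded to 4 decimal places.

6.0098 years

Periodic yield y = 0.017. Discount each cash flow and weight by its year:
  t   CF        PV=CF/(1+0.017)^t    t·PV
  1        70.00        68.8299        68.8299
  2        70.00        67.6793       135.3587
  3        55.00        52.2877       156.8632
  4        55.00        51.4137       205.6548
  5        55.00        50.5543       252.7714
  6        55.00        49.7092       298.2553
  7     1,055.00       937.5745     6,563.0215
  Σ                  1,278.0487     7,680.7549
Price P = Σ PV = 1,278.0487.
Macaulay duration = Σ(t·PV) / P = 7,680.7549 / 1,278.0487 = 6.00975 years.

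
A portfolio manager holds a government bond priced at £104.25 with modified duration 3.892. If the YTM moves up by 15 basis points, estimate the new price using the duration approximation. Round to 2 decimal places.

Duration approximation: ΔP/P ≈ -D_mod · Δy = -3.892 × (+0.0015) = -0.005838.
New price ≈ 104.25 × (1 - 0.005838) = 103.6413885.

£103.64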